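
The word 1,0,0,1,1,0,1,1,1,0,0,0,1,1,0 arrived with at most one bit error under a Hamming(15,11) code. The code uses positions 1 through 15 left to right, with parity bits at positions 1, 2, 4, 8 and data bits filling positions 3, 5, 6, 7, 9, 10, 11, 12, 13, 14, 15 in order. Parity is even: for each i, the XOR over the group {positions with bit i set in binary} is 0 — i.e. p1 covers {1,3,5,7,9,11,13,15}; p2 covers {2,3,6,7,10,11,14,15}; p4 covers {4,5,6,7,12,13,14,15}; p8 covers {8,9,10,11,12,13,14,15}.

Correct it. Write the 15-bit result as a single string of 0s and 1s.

100100111000110

s1 (pos 1,3,5,7,9,11,13,15): 1⊕0⊕1⊕1⊕1⊕0⊕1⊕0 = 1
s2 (pos 2,3,6,7,10,11,14,15): 0⊕0⊕0⊕1⊕0⊕0⊕1⊕0 = 0
s4 (pos 4,5,6,7,12,13,14,15): 1⊕1⊕0⊕1⊕0⊕1⊕1⊕0 = 1
s8 (pos 8,9,10,11,12,13,14,15): 1⊕1⊕0⊕0⊕0⊕1⊕1⊕0 = 0
Syndrome s8…s1 = 0101 → error at position 5.
Flip position 5: 100110111000110 → 100100111000110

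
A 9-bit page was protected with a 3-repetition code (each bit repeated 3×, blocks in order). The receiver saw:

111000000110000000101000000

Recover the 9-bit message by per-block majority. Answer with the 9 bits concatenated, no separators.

Block 1 (111): 3 ones → 1
Block 2 (000): 0 ones → 0
Block 3 (000): 0 ones → 0
Block 4 (110): 2 ones → 1
Block 5 (000): 0 ones → 0
Block 6 (000): 0 ones → 0
Block 7 (101): 2 ones → 1
Block 8 (000): 0 ones → 0
Block 9 (000): 0 ones → 0

100100100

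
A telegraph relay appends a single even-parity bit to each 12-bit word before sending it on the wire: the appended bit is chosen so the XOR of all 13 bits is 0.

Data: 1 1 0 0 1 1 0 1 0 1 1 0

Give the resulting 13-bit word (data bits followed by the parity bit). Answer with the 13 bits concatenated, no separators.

XOR of the 12 data bits: 1⊕1⊕0⊕0⊕1⊕1⊕0⊕1⊕0⊕1⊕1⊕0 = 1
Parity bit = 1 (so all 13 bits XOR to 0).

1100110101101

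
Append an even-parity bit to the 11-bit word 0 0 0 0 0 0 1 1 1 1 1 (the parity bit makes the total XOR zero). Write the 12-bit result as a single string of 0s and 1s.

000000111111

XOR of the 11 data bits: 0⊕0⊕0⊕0⊕0⊕0⊕1⊕1⊕1⊕1⊕1 = 1
Parity bit = 1 (so all 12 bits XOR to 0).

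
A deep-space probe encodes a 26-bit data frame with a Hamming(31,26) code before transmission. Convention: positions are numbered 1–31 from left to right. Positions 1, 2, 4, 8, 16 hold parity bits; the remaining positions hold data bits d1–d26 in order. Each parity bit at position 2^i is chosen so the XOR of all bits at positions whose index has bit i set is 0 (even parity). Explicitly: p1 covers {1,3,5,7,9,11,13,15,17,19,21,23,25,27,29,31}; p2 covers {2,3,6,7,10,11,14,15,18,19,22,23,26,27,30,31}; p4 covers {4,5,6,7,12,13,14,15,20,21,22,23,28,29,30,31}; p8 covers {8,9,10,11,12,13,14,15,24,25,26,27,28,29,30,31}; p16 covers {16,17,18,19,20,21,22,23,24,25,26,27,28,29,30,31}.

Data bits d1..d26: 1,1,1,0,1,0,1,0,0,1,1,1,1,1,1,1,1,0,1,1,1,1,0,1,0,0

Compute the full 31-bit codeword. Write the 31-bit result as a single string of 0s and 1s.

1010110110100111111111011110100

Place data at non-parity positions: p1 p2 1 p4 1 1 0 p8 1 0 1 0 0 1 1 p16 1 1 1 1 1 1 0 1 1 1 1 0 1 0 0
p1 (pos 1,3,5,7,9,11,13,15,17,19,21,23,25,27,29,31): XOR of data positions = 1⊕1⊕0⊕1⊕1⊕0⊕1⊕1⊕1⊕1⊕0⊕1⊕1⊕1⊕0 = 1
p2 (pos 2,3,6,7,10,11,14,15,18,19,22,23,26,27,30,31): XOR of data positions = 1⊕1⊕0⊕0⊕1⊕1⊕1⊕1⊕1⊕1⊕0⊕1⊕1⊕0⊕0 = 0
p4 (pos 4,5,6,7,12,13,14,15,20,21,22,23,28,29,30,31): XOR of data positions = 1⊕1⊕0⊕0⊕0⊕1⊕1⊕1⊕1⊕1⊕0⊕0⊕1⊕0⊕0 = 0
p8 (pos 8,9,10,11,12,13,14,15,24,25,26,27,28,29,30,31): XOR of data positions = 1⊕0⊕1⊕0⊕0⊕1⊕1⊕1⊕1⊕1⊕1⊕0⊕1⊕0⊕0 = 1
p16 (pos 16,17,18,19,20,21,22,23,24,25,26,27,28,29,30,31): XOR of data positions = 1⊕1⊕1⊕1⊕1⊕1⊕0⊕1⊕1⊕1⊕1⊕0⊕1⊕0⊕0 = 1
Codeword: 1010110110100111111111011110100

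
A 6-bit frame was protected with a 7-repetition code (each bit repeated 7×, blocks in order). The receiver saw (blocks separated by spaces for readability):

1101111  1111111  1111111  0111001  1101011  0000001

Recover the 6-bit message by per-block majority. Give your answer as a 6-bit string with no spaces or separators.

111110

Block 1 (1101111): 6 ones → 1
Block 2 (1111111): 7 ones → 1
Block 3 (1111111): 7 ones → 1
Block 4 (0111001): 4 ones → 1
Block 5 (1101011): 5 ones → 1
Block 6 (0000001): 1 one → 0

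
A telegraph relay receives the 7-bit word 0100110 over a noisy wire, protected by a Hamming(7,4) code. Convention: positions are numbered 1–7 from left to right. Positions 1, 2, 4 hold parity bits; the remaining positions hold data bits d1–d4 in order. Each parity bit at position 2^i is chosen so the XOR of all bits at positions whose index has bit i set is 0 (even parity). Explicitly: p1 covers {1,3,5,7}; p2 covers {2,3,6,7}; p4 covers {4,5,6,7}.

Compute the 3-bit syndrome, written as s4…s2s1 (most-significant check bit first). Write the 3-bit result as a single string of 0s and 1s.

s1 (pos 1,3,5,7): 0⊕0⊕1⊕0 = 1
s2 (pos 2,3,6,7): 1⊕0⊕1⊕0 = 0
s4 (pos 4,5,6,7): 0⊕1⊕1⊕0 = 0
Syndrome s4…s1 = 001 → error at position 1.

001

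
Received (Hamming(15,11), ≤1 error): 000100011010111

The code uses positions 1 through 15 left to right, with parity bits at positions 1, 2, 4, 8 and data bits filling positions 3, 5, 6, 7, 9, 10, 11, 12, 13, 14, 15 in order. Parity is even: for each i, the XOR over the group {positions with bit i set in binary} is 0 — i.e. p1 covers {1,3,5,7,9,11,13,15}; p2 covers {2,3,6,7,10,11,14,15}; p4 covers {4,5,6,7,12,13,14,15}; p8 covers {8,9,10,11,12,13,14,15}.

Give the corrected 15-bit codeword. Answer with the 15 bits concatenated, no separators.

010100011010111

s1 (pos 1,3,5,7,9,11,13,15): 0⊕0⊕0⊕0⊕1⊕1⊕1⊕1 = 0
s2 (pos 2,3,6,7,10,11,14,15): 0⊕0⊕0⊕0⊕0⊕1⊕1⊕1 = 1
s4 (pos 4,5,6,7,12,13,14,15): 1⊕0⊕0⊕0⊕0⊕1⊕1⊕1 = 0
s8 (pos 8,9,10,11,12,13,14,15): 1⊕1⊕0⊕1⊕0⊕1⊕1⊕1 = 0
Syndrome s8…s1 = 0010 → error at position 2.
Flip position 2: 000100011010111 → 010100011010111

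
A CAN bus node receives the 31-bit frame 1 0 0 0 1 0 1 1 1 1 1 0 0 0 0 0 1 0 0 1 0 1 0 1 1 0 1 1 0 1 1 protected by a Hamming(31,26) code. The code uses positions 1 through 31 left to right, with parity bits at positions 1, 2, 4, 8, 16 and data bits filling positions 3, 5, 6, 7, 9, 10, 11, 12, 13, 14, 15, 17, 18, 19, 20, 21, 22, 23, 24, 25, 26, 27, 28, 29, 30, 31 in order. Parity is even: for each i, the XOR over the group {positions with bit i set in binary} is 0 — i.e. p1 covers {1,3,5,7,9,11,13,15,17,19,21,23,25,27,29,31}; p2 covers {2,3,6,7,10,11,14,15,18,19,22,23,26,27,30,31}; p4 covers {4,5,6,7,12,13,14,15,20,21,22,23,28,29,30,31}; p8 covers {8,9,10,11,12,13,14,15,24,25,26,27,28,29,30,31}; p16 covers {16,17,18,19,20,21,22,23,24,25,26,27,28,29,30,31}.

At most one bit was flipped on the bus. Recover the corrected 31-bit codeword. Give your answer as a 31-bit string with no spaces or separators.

s1 (pos 1,3,5,7,9,11,13,15,17,19,21,23,25,27,29,31): 1⊕0⊕1⊕1⊕1⊕1⊕0⊕0⊕1⊕0⊕0⊕0⊕1⊕1⊕0⊕1 = 1
s2 (pos 2,3,6,7,10,11,14,15,18,19,22,23,26,27,30,31): 0⊕0⊕0⊕1⊕1⊕1⊕0⊕0⊕0⊕0⊕1⊕0⊕0⊕1⊕1⊕1 = 1
s4 (pos 4,5,6,7,12,13,14,15,20,21,22,23,28,29,30,31): 0⊕1⊕0⊕1⊕0⊕0⊕0⊕0⊕1⊕0⊕1⊕0⊕1⊕0⊕1⊕1 = 1
s8 (pos 8,9,10,11,12,13,14,15,24,25,26,27,28,29,30,31): 1⊕1⊕1⊕1⊕0⊕0⊕0⊕0⊕1⊕1⊕0⊕1⊕1⊕0⊕1⊕1 = 0
s16 (pos 16,17,18,19,20,21,22,23,24,25,26,27,28,29,30,31): 0⊕1⊕0⊕0⊕1⊕0⊕1⊕0⊕1⊕1⊕0⊕1⊕1⊕0⊕1⊕1 = 1
Syndrome s16…s1 = 10111 → error at position 23.
Flip position 23: 1000101111100000100101011011011 → 1000101111100000100101111011011

1000101111100000100101111011011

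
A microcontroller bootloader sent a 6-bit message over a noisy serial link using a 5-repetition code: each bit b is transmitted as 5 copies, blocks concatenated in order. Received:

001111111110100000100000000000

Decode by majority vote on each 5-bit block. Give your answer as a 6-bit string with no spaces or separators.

Block 1 (00111): 3 ones → 1
Block 2 (11111): 5 ones → 1
Block 3 (10100): 2 ones → 0
Block 4 (00010): 1 one → 0
Block 5 (00000): 0 ones → 0
Block 6 (00000): 0 ones → 0

110000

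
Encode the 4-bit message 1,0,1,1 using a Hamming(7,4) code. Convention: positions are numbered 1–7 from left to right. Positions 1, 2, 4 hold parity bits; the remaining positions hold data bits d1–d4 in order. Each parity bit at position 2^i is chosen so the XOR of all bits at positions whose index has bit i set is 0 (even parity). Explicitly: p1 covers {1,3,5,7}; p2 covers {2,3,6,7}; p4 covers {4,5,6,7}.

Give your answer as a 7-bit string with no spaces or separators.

0110011

Place data at non-parity positions: p1 p2 1 p4 0 1 1
p1 (pos 1,3,5,7): XOR of data positions = 1⊕0⊕1 = 0
p2 (pos 2,3,6,7): XOR of data positions = 1⊕1⊕1 = 1
p4 (pos 4,5,6,7): XOR of data positions = 0⊕1⊕1 = 0
Codeword: 0110011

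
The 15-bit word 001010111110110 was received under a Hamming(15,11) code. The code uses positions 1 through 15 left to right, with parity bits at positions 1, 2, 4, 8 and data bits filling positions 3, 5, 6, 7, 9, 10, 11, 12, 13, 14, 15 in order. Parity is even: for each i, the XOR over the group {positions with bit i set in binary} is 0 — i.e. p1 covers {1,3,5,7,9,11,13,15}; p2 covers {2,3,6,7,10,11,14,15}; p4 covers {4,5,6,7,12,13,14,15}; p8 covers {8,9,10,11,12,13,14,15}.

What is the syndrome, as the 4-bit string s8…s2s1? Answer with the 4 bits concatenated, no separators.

s1 (pos 1,3,5,7,9,11,13,15): 0⊕1⊕1⊕1⊕1⊕1⊕1⊕0 = 0
s2 (pos 2,3,6,7,10,11,14,15): 0⊕1⊕0⊕1⊕1⊕1⊕1⊕0 = 1
s4 (pos 4,5,6,7,12,13,14,15): 0⊕1⊕0⊕1⊕0⊕1⊕1⊕0 = 0
s8 (pos 8,9,10,11,12,13,14,15): 1⊕1⊕1⊕1⊕0⊕1⊕1⊕0 = 0
Syndrome s8…s1 = 0010 → error at position 2.

0010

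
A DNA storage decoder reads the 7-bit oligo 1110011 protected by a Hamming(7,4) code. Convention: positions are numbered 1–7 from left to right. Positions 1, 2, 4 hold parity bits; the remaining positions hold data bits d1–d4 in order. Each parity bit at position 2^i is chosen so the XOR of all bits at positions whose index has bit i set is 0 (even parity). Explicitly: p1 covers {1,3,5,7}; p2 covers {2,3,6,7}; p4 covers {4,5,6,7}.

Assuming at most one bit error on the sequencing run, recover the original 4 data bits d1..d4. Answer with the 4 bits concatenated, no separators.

1011

s1 (pos 1,3,5,7): 1⊕1⊕0⊕1 = 1
s2 (pos 2,3,6,7): 1⊕1⊕1⊕1 = 0
s4 (pos 4,5,6,7): 0⊕0⊕1⊕1 = 0
Syndrome s4…s1 = 001 → error at position 1.
Flip position 1: 1110011 → 0110011
Read data bits from positions 3,5,6,7: 1011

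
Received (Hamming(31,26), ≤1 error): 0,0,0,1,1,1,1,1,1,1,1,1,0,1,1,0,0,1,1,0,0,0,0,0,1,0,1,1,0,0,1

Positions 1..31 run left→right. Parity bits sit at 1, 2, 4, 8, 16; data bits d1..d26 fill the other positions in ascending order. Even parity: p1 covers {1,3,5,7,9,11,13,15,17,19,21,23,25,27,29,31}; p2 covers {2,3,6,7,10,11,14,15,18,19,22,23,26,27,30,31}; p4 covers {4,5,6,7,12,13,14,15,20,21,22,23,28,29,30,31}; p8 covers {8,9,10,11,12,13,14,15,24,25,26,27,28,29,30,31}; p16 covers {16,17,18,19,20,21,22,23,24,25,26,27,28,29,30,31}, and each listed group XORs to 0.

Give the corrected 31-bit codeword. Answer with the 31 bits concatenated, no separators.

s1 (pos 1,3,5,7,9,11,13,15,17,19,21,23,25,27,29,31): 0⊕0⊕1⊕1⊕1⊕1⊕0⊕1⊕0⊕1⊕0⊕0⊕1⊕1⊕0⊕1 = 1
s2 (pos 2,3,6,7,10,11,14,15,18,19,22,23,26,27,30,31): 0⊕0⊕1⊕1⊕1⊕1⊕1⊕1⊕1⊕1⊕0⊕0⊕0⊕1⊕0⊕1 = 0
s4 (pos 4,5,6,7,12,13,14,15,20,21,22,23,28,29,30,31): 1⊕1⊕1⊕1⊕1⊕0⊕1⊕1⊕0⊕0⊕0⊕0⊕1⊕0⊕0⊕1 = 1
s8 (pos 8,9,10,11,12,13,14,15,24,25,26,27,28,29,30,31): 1⊕1⊕1⊕1⊕1⊕0⊕1⊕1⊕0⊕1⊕0⊕1⊕1⊕0⊕0⊕1 = 1
s16 (pos 16,17,18,19,20,21,22,23,24,25,26,27,28,29,30,31): 0⊕0⊕1⊕1⊕0⊕0⊕0⊕0⊕0⊕1⊕0⊕1⊕1⊕0⊕0⊕1 = 0
Syndrome s16…s1 = 01101 → error at position 13.
Flip position 13: 0001111111110110011000001011001 → 0001111111111110011000001011001

0001111111111110011000001011001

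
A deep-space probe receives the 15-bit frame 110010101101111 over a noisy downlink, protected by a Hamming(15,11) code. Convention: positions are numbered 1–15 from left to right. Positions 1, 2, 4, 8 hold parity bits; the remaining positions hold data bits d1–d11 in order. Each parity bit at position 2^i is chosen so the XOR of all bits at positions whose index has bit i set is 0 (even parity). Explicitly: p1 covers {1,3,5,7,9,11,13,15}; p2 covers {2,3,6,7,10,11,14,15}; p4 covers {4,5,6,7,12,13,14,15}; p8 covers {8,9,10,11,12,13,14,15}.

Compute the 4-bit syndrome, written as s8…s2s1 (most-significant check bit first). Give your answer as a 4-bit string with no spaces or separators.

s1 (pos 1,3,5,7,9,11,13,15): 1⊕0⊕1⊕1⊕1⊕0⊕1⊕1 = 0
s2 (pos 2,3,6,7,10,11,14,15): 1⊕0⊕0⊕1⊕1⊕0⊕1⊕1 = 1
s4 (pos 4,5,6,7,12,13,14,15): 0⊕1⊕0⊕1⊕1⊕1⊕1⊕1 = 0
s8 (pos 8,9,10,11,12,13,14,15): 0⊕1⊕1⊕0⊕1⊕1⊕1⊕1 = 0
Syndrome s8…s1 = 0010 → error at position 2.

0010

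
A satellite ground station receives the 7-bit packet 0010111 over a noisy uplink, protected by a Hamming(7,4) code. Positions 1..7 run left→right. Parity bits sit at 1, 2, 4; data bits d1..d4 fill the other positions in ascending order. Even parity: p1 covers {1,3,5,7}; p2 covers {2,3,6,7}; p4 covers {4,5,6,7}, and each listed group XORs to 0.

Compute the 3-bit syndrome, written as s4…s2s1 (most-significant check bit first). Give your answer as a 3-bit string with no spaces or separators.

s1 (pos 1,3,5,7): 0⊕1⊕1⊕1 = 1
s2 (pos 2,3,6,7): 0⊕1⊕1⊕1 = 1
s4 (pos 4,5,6,7): 0⊕1⊕1⊕1 = 1
Syndrome s4…s1 = 111 → error at position 7.

111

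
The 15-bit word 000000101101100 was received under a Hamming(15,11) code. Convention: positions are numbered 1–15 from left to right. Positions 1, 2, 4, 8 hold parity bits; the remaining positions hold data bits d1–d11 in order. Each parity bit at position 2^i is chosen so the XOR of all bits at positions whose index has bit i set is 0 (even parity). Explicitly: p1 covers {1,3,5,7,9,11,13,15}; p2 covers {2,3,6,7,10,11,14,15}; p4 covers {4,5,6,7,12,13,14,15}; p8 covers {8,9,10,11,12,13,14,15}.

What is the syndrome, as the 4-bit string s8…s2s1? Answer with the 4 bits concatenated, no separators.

0101

s1 (pos 1,3,5,7,9,11,13,15): 0⊕0⊕0⊕1⊕1⊕0⊕1⊕0 = 1
s2 (pos 2,3,6,7,10,11,14,15): 0⊕0⊕0⊕1⊕1⊕0⊕0⊕0 = 0
s4 (pos 4,5,6,7,12,13,14,15): 0⊕0⊕0⊕1⊕1⊕1⊕0⊕0 = 1
s8 (pos 8,9,10,11,12,13,14,15): 0⊕1⊕1⊕0⊕1⊕1⊕0⊕0 = 0
Syndrome s8…s1 = 0101 → error at position 5.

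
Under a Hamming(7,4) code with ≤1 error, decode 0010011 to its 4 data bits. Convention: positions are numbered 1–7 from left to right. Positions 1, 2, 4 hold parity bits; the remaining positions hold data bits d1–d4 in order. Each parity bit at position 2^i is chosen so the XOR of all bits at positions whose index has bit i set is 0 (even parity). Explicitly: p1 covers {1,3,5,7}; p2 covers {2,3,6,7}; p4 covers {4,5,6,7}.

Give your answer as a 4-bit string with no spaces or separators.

1011

s1 (pos 1,3,5,7): 0⊕1⊕0⊕1 = 0
s2 (pos 2,3,6,7): 0⊕1⊕1⊕1 = 1
s4 (pos 4,5,6,7): 0⊕0⊕1⊕1 = 0
Syndrome s4…s1 = 010 → error at position 2.
Flip position 2: 0010011 → 0110011
Read data bits from positions 3,5,6,7: 1011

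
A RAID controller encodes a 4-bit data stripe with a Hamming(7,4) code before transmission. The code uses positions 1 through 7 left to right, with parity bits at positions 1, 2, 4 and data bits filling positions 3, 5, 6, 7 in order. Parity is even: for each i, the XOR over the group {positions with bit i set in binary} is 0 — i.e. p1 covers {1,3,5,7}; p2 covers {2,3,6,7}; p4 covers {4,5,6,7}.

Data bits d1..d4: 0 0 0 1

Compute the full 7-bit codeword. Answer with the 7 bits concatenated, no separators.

Place data at non-parity positions: p1 p2 0 p4 0 0 1
p1 (pos 1,3,5,7): XOR of data positions = 0⊕0⊕1 = 1
p2 (pos 2,3,6,7): XOR of data positions = 0⊕0⊕1 = 1
p4 (pos 4,5,6,7): XOR of data positions = 0⊕0⊕1 = 1
Codeword: 1101001

1101001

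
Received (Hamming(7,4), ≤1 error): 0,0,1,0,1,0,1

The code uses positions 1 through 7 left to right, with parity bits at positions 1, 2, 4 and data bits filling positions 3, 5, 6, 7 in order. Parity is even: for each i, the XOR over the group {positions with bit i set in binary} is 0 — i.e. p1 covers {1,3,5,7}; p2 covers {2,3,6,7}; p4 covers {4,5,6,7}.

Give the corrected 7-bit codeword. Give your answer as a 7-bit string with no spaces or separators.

1010101

s1 (pos 1,3,5,7): 0⊕1⊕1⊕1 = 1
s2 (pos 2,3,6,7): 0⊕1⊕0⊕1 = 0
s4 (pos 4,5,6,7): 0⊕1⊕0⊕1 = 0
Syndrome s4…s1 = 001 → error at position 1.
Flip position 1: 0010101 → 1010101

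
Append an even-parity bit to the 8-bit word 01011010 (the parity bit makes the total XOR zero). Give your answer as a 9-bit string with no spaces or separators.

010110100

XOR of the 8 data bits: 0⊕1⊕0⊕1⊕1⊕0⊕1⊕0 = 0
Parity bit = 0 (so all 9 bits XOR to 0).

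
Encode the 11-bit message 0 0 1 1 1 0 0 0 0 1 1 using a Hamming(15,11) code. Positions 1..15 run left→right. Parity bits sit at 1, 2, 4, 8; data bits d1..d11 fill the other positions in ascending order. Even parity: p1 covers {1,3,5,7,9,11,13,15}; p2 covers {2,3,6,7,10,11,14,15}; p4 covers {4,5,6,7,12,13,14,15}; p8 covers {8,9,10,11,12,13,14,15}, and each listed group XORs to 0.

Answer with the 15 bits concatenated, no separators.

100001111000011

Place data at non-parity positions: p1 p2 0 p4 0 1 1 p8 1 0 0 0 0 1 1
p1 (pos 1,3,5,7,9,11,13,15): XOR of data positions = 0⊕0⊕1⊕1⊕0⊕0⊕1 = 1
p2 (pos 2,3,6,7,10,11,14,15): XOR of data positions = 0⊕1⊕1⊕0⊕0⊕1⊕1 = 0
p4 (pos 4,5,6,7,12,13,14,15): XOR of data positions = 0⊕1⊕1⊕0⊕0⊕1⊕1 = 0
p8 (pos 8,9,10,11,12,13,14,15): XOR of data positions = 1⊕0⊕0⊕0⊕0⊕1⊕1 = 1
Codeword: 100001111000011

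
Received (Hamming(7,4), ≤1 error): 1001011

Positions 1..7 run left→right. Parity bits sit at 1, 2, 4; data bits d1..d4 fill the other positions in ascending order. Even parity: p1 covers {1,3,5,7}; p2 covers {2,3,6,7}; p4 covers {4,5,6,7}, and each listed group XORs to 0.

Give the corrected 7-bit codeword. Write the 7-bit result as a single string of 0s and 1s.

s1 (pos 1,3,5,7): 1⊕0⊕0⊕1 = 0
s2 (pos 2,3,6,7): 0⊕0⊕1⊕1 = 0
s4 (pos 4,5,6,7): 1⊕0⊕1⊕1 = 1
Syndrome s4…s1 = 100 → error at position 4.
Flip position 4: 1001011 → 1000011

1000011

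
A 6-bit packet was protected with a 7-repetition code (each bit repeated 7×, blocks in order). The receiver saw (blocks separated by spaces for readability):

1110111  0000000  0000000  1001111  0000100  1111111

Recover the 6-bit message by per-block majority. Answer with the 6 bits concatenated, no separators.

Block 1 (1110111): 6 ones → 1
Block 2 (0000000): 0 ones → 0
Block 3 (0000000): 0 ones → 0
Block 4 (1001111): 5 ones → 1
Block 5 (0000100): 1 one → 0
Block 6 (1111111): 7 ones → 1

100101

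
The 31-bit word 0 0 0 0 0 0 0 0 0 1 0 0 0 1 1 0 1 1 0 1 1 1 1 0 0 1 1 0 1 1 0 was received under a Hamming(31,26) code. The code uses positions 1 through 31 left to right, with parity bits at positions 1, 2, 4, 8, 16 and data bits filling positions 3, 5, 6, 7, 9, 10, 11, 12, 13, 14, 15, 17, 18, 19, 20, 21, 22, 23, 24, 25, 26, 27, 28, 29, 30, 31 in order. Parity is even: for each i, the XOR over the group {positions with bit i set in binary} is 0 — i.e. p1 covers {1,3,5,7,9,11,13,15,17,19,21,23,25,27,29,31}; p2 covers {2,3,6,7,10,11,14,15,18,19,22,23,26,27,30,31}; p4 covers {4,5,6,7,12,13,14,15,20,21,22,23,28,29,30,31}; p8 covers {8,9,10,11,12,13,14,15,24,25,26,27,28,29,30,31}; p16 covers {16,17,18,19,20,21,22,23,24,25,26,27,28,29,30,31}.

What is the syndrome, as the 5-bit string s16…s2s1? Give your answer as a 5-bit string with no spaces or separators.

s1 (pos 1,3,5,7,9,11,13,15,17,19,21,23,25,27,29,31): 0⊕0⊕0⊕0⊕0⊕0⊕0⊕1⊕1⊕0⊕1⊕1⊕0⊕1⊕1⊕0 = 0
s2 (pos 2,3,6,7,10,11,14,15,18,19,22,23,26,27,30,31): 0⊕0⊕0⊕0⊕1⊕0⊕1⊕1⊕1⊕0⊕1⊕1⊕1⊕1⊕1⊕0 = 1
s4 (pos 4,5,6,7,12,13,14,15,20,21,22,23,28,29,30,31): 0⊕0⊕0⊕0⊕0⊕0⊕1⊕1⊕1⊕1⊕1⊕1⊕0⊕1⊕1⊕0 = 0
s8 (pos 8,9,10,11,12,13,14,15,24,25,26,27,28,29,30,31): 0⊕0⊕1⊕0⊕0⊕0⊕1⊕1⊕0⊕0⊕1⊕1⊕0⊕1⊕1⊕0 = 1
s16 (pos 16,17,18,19,20,21,22,23,24,25,26,27,28,29,30,31): 0⊕1⊕1⊕0⊕1⊕1⊕1⊕1⊕0⊕0⊕1⊕1⊕0⊕1⊕1⊕0 = 0
Syndrome s16…s1 = 01010 → error at position 10.

01010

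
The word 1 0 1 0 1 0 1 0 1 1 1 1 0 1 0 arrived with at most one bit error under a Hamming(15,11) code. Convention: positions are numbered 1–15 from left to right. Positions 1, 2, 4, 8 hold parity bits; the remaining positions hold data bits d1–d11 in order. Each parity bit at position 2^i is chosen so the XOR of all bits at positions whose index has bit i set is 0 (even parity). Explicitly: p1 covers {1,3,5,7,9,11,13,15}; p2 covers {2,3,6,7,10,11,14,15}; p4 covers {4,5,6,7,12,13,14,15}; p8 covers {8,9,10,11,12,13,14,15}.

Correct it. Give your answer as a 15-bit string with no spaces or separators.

s1 (pos 1,3,5,7,9,11,13,15): 1⊕1⊕1⊕1⊕1⊕1⊕0⊕0 = 0
s2 (pos 2,3,6,7,10,11,14,15): 0⊕1⊕0⊕1⊕1⊕1⊕1⊕0 = 1
s4 (pos 4,5,6,7,12,13,14,15): 0⊕1⊕0⊕1⊕1⊕0⊕1⊕0 = 0
s8 (pos 8,9,10,11,12,13,14,15): 0⊕1⊕1⊕1⊕1⊕0⊕1⊕0 = 1
Syndrome s8…s1 = 1010 → error at position 10.
Flip position 10: 101010101111010 → 101010101011010

101010101011010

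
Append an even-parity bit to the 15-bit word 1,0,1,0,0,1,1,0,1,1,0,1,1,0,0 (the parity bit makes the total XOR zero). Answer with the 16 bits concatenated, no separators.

1010011011011000

XOR of the 15 data bits: 1⊕0⊕1⊕0⊕0⊕1⊕1⊕0⊕1⊕1⊕0⊕1⊕1⊕0⊕0 = 0
Parity bit = 0 (so all 16 bits XOR to 0).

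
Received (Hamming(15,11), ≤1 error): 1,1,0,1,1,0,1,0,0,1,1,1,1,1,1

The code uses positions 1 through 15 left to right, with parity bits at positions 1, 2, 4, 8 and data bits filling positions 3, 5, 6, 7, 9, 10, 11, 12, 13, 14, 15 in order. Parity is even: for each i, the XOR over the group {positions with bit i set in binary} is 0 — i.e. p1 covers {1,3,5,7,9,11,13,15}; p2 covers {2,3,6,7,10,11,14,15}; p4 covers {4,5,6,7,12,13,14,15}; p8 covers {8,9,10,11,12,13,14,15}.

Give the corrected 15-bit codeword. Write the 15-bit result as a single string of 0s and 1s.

s1 (pos 1,3,5,7,9,11,13,15): 1⊕0⊕1⊕1⊕0⊕1⊕1⊕1 = 0
s2 (pos 2,3,6,7,10,11,14,15): 1⊕0⊕0⊕1⊕1⊕1⊕1⊕1 = 0
s4 (pos 4,5,6,7,12,13,14,15): 1⊕1⊕0⊕1⊕1⊕1⊕1⊕1 = 1
s8 (pos 8,9,10,11,12,13,14,15): 0⊕0⊕1⊕1⊕1⊕1⊕1⊕1 = 0
Syndrome s8…s1 = 0100 → error at position 4.
Flip position 4: 110110100111111 → 110010100111111

110010100111111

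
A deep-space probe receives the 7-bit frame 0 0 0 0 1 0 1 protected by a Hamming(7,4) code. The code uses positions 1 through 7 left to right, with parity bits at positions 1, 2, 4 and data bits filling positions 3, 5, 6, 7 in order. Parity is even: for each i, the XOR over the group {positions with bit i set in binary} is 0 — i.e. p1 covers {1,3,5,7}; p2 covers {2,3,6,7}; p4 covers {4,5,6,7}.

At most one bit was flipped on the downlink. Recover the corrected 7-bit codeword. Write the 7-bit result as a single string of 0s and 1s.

s1 (pos 1,3,5,7): 0⊕0⊕1⊕1 = 0
s2 (pos 2,3,6,7): 0⊕0⊕0⊕1 = 1
s4 (pos 4,5,6,7): 0⊕1⊕0⊕1 = 0
Syndrome s4…s1 = 010 → error at position 2.
Flip position 2: 0000101 → 0100101

0100101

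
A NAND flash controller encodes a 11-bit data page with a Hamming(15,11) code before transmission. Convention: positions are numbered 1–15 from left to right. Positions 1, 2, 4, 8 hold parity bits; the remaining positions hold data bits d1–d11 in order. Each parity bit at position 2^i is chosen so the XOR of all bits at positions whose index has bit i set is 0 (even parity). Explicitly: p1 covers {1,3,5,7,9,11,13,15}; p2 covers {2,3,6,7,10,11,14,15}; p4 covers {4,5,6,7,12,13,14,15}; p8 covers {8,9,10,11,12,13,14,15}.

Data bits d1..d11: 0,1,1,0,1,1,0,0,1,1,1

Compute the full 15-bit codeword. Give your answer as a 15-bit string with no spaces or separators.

000111011100111

Place data at non-parity positions: p1 p2 0 p4 1 1 0 p8 1 1 0 0 1 1 1
p1 (pos 1,3,5,7,9,11,13,15): XOR of data positions = 0⊕1⊕0⊕1⊕0⊕1⊕1 = 0
p2 (pos 2,3,6,7,10,11,14,15): XOR of data positions = 0⊕1⊕0⊕1⊕0⊕1⊕1 = 0
p4 (pos 4,5,6,7,12,13,14,15): XOR of data positions = 1⊕1⊕0⊕0⊕1⊕1⊕1 = 1
p8 (pos 8,9,10,11,12,13,14,15): XOR of data positions = 1⊕1⊕0⊕0⊕1⊕1⊕1 = 1
Codeword: 000111011100111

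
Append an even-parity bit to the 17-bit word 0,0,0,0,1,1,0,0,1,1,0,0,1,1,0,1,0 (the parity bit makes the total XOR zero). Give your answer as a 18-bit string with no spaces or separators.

000011001100110101

XOR of the 17 data bits: 0⊕0⊕0⊕0⊕1⊕1⊕0⊕0⊕1⊕1⊕0⊕0⊕1⊕1⊕0⊕1⊕0 = 1
Parity bit = 1 (so all 18 bits XOR to 0).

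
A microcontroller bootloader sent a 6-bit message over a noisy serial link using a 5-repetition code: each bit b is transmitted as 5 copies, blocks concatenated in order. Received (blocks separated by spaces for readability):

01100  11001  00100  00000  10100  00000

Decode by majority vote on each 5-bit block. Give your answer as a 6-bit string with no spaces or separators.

010000

Block 1 (01100): 2 ones → 0
Block 2 (11001): 3 ones → 1
Block 3 (00100): 1 one → 0
Block 4 (00000): 0 ones → 0
Block 5 (10100): 2 ones → 0
Block 6 (00000): 0 ones → 0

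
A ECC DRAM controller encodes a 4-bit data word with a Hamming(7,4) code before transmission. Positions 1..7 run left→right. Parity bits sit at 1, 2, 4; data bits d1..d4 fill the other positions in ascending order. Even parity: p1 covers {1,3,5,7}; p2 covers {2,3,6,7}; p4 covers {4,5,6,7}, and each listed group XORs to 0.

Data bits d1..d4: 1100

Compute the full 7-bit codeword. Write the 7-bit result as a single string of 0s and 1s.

Place data at non-parity positions: p1 p2 1 p4 1 0 0
p1 (pos 1,3,5,7): XOR of data positions = 1⊕1⊕0 = 0
p2 (pos 2,3,6,7): XOR of data positions = 1⊕0⊕0 = 1
p4 (pos 4,5,6,7): XOR of data positions = 1⊕0⊕0 = 1
Codeword: 0111100

0111100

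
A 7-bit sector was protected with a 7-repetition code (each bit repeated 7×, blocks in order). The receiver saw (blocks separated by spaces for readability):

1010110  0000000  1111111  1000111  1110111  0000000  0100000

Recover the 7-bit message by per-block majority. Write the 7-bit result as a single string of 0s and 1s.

1011100

Block 1 (1010110): 4 ones → 1
Block 2 (0000000): 0 ones → 0
Block 3 (1111111): 7 ones → 1
Block 4 (1000111): 4 ones → 1
Block 5 (1110111): 6 ones → 1
Block 6 (0000000): 0 ones → 0
Block 7 (0100000): 1 one → 0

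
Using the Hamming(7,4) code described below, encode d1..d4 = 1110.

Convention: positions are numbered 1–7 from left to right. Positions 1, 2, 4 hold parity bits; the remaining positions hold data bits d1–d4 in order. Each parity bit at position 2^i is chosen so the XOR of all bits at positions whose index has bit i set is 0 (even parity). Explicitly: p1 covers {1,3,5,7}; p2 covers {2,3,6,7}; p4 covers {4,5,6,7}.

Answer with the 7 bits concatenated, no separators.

0010110

Place data at non-parity positions: p1 p2 1 p4 1 1 0
p1 (pos 1,3,5,7): XOR of data positions = 1⊕1⊕0 = 0
p2 (pos 2,3,6,7): XOR of data positions = 1⊕1⊕0 = 0
p4 (pos 4,5,6,7): XOR of data positions = 1⊕1⊕0 = 0
Codeword: 0010110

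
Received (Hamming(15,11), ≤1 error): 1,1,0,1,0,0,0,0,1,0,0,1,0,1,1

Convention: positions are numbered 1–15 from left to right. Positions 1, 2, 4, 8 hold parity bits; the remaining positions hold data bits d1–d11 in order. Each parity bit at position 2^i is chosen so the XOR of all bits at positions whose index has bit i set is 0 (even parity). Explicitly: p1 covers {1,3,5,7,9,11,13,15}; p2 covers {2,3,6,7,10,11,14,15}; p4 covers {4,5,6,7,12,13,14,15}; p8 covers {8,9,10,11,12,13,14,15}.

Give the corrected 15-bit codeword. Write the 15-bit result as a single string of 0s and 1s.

s1 (pos 1,3,5,7,9,11,13,15): 1⊕0⊕0⊕0⊕1⊕0⊕0⊕1 = 1
s2 (pos 2,3,6,7,10,11,14,15): 1⊕0⊕0⊕0⊕0⊕0⊕1⊕1 = 1
s4 (pos 4,5,6,7,12,13,14,15): 1⊕0⊕0⊕0⊕1⊕0⊕1⊕1 = 0
s8 (pos 8,9,10,11,12,13,14,15): 0⊕1⊕0⊕0⊕1⊕0⊕1⊕1 = 0
Syndrome s8…s1 = 0011 → error at position 3.
Flip position 3: 110100001001011 → 111100001001011

111100001001011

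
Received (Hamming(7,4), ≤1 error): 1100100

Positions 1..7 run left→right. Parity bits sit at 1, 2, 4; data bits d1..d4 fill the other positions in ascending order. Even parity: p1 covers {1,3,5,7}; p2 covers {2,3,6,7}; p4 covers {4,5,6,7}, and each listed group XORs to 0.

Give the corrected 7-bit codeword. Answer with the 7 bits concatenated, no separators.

1100110

s1 (pos 1,3,5,7): 1⊕0⊕1⊕0 = 0
s2 (pos 2,3,6,7): 1⊕0⊕0⊕0 = 1
s4 (pos 4,5,6,7): 0⊕1⊕0⊕0 = 1
Syndrome s4…s1 = 110 → error at position 6.
Flip position 6: 1100100 → 1100110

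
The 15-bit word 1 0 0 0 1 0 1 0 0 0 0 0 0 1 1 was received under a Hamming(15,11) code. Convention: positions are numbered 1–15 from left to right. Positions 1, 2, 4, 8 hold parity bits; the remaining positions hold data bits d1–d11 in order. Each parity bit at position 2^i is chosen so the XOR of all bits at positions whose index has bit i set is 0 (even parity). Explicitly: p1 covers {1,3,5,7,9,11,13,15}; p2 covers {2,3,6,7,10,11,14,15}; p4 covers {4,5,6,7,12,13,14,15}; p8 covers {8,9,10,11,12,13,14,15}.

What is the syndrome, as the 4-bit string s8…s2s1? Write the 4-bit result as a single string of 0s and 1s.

0010

s1 (pos 1,3,5,7,9,11,13,15): 1⊕0⊕1⊕1⊕0⊕0⊕0⊕1 = 0
s2 (pos 2,3,6,7,10,11,14,15): 0⊕0⊕0⊕1⊕0⊕0⊕1⊕1 = 1
s4 (pos 4,5,6,7,12,13,14,15): 0⊕1⊕0⊕1⊕0⊕0⊕1⊕1 = 0
s8 (pos 8,9,10,11,12,13,14,15): 0⊕0⊕0⊕0⊕0⊕0⊕1⊕1 = 0
Syndrome s8…s1 = 0010 → error at position 2.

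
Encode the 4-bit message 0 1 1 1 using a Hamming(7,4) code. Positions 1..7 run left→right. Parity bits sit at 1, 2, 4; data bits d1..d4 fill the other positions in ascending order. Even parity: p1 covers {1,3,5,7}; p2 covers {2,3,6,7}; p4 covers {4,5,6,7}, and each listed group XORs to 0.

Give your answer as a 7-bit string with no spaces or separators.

0001111

Place data at non-parity positions: p1 p2 0 p4 1 1 1
p1 (pos 1,3,5,7): XOR of data positions = 0⊕1⊕1 = 0
p2 (pos 2,3,6,7): XOR of data positions = 0⊕1⊕1 = 0
p4 (pos 4,5,6,7): XOR of data positions = 1⊕1⊕1 = 1
Codeword: 0001111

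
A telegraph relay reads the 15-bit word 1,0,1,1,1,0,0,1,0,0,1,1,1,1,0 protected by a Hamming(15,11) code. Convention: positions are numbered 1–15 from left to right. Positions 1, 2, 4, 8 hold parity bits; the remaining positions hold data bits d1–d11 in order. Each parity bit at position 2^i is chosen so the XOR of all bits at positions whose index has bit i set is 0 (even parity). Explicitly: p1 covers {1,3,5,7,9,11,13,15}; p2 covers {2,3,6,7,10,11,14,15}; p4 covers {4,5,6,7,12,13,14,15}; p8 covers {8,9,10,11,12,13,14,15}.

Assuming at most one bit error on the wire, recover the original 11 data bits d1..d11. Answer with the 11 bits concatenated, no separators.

s1 (pos 1,3,5,7,9,11,13,15): 1⊕1⊕1⊕0⊕0⊕1⊕1⊕0 = 1
s2 (pos 2,3,6,7,10,11,14,15): 0⊕1⊕0⊕0⊕0⊕1⊕1⊕0 = 1
s4 (pos 4,5,6,7,12,13,14,15): 1⊕1⊕0⊕0⊕1⊕1⊕1⊕0 = 1
s8 (pos 8,9,10,11,12,13,14,15): 1⊕0⊕0⊕1⊕1⊕1⊕1⊕0 = 1
Syndrome s8…s1 = 1111 → error at position 15.
Flip position 15: 101110010011110 → 101110010011111
Read data bits from positions 3,5,6,7,9,10,11,12,13,14,15: 11000011111

11000011111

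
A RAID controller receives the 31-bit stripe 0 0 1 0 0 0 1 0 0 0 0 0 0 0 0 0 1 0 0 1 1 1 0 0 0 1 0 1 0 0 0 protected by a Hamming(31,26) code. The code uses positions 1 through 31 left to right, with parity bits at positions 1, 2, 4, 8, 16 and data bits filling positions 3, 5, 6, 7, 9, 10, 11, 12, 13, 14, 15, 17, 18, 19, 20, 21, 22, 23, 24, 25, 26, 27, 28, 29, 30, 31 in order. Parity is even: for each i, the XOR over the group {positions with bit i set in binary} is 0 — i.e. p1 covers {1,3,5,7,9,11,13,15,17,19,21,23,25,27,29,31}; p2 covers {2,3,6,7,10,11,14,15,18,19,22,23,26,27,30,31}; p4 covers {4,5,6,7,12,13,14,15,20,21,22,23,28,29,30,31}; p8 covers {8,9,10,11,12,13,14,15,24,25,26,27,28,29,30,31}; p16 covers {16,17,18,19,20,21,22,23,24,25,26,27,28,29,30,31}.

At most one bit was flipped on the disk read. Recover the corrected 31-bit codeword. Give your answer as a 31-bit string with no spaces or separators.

s1 (pos 1,3,5,7,9,11,13,15,17,19,21,23,25,27,29,31): 0⊕1⊕0⊕1⊕0⊕0⊕0⊕0⊕1⊕0⊕1⊕0⊕0⊕0⊕0⊕0 = 0
s2 (pos 2,3,6,7,10,11,14,15,18,19,22,23,26,27,30,31): 0⊕1⊕0⊕1⊕0⊕0⊕0⊕0⊕0⊕0⊕1⊕0⊕1⊕0⊕0⊕0 = 0
s4 (pos 4,5,6,7,12,13,14,15,20,21,22,23,28,29,30,31): 0⊕0⊕0⊕1⊕0⊕0⊕0⊕0⊕1⊕1⊕1⊕0⊕1⊕0⊕0⊕0 = 1
s8 (pos 8,9,10,11,12,13,14,15,24,25,26,27,28,29,30,31): 0⊕0⊕0⊕0⊕0⊕0⊕0⊕0⊕0⊕0⊕1⊕0⊕1⊕0⊕0⊕0 = 0
s16 (pos 16,17,18,19,20,21,22,23,24,25,26,27,28,29,30,31): 0⊕1⊕0⊕0⊕1⊕1⊕1⊕0⊕0⊕0⊕1⊕0⊕1⊕0⊕0⊕0 = 0
Syndrome s16…s1 = 00100 → error at position 4.
Flip position 4: 0010001000000000100111000101000 → 0011001000000000100111000101000

0011001000000000100111000101000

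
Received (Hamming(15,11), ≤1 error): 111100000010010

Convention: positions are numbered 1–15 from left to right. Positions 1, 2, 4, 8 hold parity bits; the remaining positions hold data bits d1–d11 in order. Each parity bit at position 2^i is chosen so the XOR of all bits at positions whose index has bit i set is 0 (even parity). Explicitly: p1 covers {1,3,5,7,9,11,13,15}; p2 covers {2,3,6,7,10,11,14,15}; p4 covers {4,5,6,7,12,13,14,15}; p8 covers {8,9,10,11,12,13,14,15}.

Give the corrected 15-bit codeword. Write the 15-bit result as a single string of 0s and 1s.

s1 (pos 1,3,5,7,9,11,13,15): 1⊕1⊕0⊕0⊕0⊕1⊕0⊕0 = 1
s2 (pos 2,3,6,7,10,11,14,15): 1⊕1⊕0⊕0⊕0⊕1⊕1⊕0 = 0
s4 (pos 4,5,6,7,12,13,14,15): 1⊕0⊕0⊕0⊕0⊕0⊕1⊕0 = 0
s8 (pos 8,9,10,11,12,13,14,15): 0⊕0⊕0⊕1⊕0⊕0⊕1⊕0 = 0
Syndrome s8…s1 = 0001 → error at position 1.
Flip position 1: 111100000010010 → 011100000010010

011100000010010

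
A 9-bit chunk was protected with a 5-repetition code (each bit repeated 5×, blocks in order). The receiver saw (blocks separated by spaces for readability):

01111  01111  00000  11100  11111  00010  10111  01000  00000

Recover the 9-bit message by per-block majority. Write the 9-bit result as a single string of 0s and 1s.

Block 1 (01111): 4 ones → 1
Block 2 (01111): 4 ones → 1
Block 3 (00000): 0 ones → 0
Block 4 (11100): 3 ones → 1
Block 5 (11111): 5 ones → 1
Block 6 (00010): 1 one → 0
Block 7 (10111): 4 ones → 1
Block 8 (01000): 1 one → 0
Block 9 (00000): 0 ones → 0

110110100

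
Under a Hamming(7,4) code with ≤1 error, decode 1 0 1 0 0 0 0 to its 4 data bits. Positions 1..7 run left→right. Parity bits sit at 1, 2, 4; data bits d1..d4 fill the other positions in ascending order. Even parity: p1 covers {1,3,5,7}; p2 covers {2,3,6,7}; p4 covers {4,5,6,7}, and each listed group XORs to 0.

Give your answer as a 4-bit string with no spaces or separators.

1000

s1 (pos 1,3,5,7): 1⊕1⊕0⊕0 = 0
s2 (pos 2,3,6,7): 0⊕1⊕0⊕0 = 1
s4 (pos 4,5,6,7): 0⊕0⊕0⊕0 = 0
Syndrome s4…s1 = 010 → error at position 2.
Flip position 2: 1010000 → 1110000
Read data bits from positions 3,5,6,7: 1000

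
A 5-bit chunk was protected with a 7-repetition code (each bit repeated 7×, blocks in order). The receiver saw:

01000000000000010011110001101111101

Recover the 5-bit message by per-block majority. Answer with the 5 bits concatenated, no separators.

Block 1 (0100000): 1 one → 0
Block 2 (0000000): 0 ones → 0
Block 3 (0100111): 4 ones → 1
Block 4 (1000110): 3 ones → 0
Block 5 (1111101): 6 ones → 1

00101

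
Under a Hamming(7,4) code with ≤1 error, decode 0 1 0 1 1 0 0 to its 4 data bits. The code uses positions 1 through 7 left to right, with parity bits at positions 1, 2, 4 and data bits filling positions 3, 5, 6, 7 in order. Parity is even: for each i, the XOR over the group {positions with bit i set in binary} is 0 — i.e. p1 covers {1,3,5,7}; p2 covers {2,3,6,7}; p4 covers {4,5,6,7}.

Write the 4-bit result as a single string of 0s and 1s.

s1 (pos 1,3,5,7): 0⊕0⊕1⊕0 = 1
s2 (pos 2,3,6,7): 1⊕0⊕0⊕0 = 1
s4 (pos 4,5,6,7): 1⊕1⊕0⊕0 = 0
Syndrome s4…s1 = 011 → error at position 3.
Flip position 3: 0101100 → 0111100
Read data bits from positions 3,5,6,7: 1100

1100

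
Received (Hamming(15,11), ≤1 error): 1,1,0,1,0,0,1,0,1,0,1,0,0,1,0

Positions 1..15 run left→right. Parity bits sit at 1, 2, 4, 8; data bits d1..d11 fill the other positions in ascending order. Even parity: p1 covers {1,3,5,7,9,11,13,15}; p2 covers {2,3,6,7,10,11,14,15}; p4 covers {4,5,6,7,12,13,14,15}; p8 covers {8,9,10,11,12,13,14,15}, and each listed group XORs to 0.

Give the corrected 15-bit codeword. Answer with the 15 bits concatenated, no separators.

s1 (pos 1,3,5,7,9,11,13,15): 1⊕0⊕0⊕1⊕1⊕1⊕0⊕0 = 0
s2 (pos 2,3,6,7,10,11,14,15): 1⊕0⊕0⊕1⊕0⊕1⊕1⊕0 = 0
s4 (pos 4,5,6,7,12,13,14,15): 1⊕0⊕0⊕1⊕0⊕0⊕1⊕0 = 1
s8 (pos 8,9,10,11,12,13,14,15): 0⊕1⊕0⊕1⊕0⊕0⊕1⊕0 = 1
Syndrome s8…s1 = 1100 → error at position 12.
Flip position 12: 110100101010010 → 110100101011010

110100101011010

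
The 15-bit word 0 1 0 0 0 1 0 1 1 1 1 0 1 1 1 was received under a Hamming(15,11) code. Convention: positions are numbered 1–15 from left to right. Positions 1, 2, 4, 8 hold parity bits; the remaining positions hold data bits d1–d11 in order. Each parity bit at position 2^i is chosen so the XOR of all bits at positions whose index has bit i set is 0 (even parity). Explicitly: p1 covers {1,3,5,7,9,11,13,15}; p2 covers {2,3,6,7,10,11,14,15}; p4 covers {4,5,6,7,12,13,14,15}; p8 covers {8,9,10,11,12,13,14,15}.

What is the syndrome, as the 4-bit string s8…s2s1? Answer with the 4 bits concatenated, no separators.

1000

s1 (pos 1,3,5,7,9,11,13,15): 0⊕0⊕0⊕0⊕1⊕1⊕1⊕1 = 0
s2 (pos 2,3,6,7,10,11,14,15): 1⊕0⊕1⊕0⊕1⊕1⊕1⊕1 = 0
s4 (pos 4,5,6,7,12,13,14,15): 0⊕0⊕1⊕0⊕0⊕1⊕1⊕1 = 0
s8 (pos 8,9,10,11,12,13,14,15): 1⊕1⊕1⊕1⊕0⊕1⊕1⊕1 = 1
Syndrome s8…s1 = 1000 → error at position 8.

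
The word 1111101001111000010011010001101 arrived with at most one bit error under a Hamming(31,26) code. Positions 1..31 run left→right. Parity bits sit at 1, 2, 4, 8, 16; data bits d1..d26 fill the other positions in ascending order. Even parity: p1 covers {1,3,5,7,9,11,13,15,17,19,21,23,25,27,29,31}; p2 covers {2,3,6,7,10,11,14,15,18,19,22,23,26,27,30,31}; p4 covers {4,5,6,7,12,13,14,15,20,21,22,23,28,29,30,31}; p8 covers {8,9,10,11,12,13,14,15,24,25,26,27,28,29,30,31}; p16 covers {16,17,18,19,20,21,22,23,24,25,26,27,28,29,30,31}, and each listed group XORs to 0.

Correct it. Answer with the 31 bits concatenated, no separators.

1111101001111000110011010001101

s1 (pos 1,3,5,7,9,11,13,15,17,19,21,23,25,27,29,31): 1⊕1⊕1⊕1⊕0⊕1⊕1⊕0⊕0⊕0⊕1⊕0⊕0⊕0⊕1⊕1 = 1
s2 (pos 2,3,6,7,10,11,14,15,18,19,22,23,26,27,30,31): 1⊕1⊕0⊕1⊕1⊕1⊕0⊕0⊕1⊕0⊕1⊕0⊕0⊕0⊕0⊕1 = 0
s4 (pos 4,5,6,7,12,13,14,15,20,21,22,23,28,29,30,31): 1⊕1⊕0⊕1⊕1⊕1⊕0⊕0⊕0⊕1⊕1⊕0⊕1⊕1⊕0⊕1 = 0
s8 (pos 8,9,10,11,12,13,14,15,24,25,26,27,28,29,30,31): 0⊕0⊕1⊕1⊕1⊕1⊕0⊕0⊕1⊕0⊕0⊕0⊕1⊕1⊕0⊕1 = 0
s16 (pos 16,17,18,19,20,21,22,23,24,25,26,27,28,29,30,31): 0⊕0⊕1⊕0⊕0⊕1⊕1⊕0⊕1⊕0⊕0⊕0⊕1⊕1⊕0⊕1 = 1
Syndrome s16…s1 = 10001 → error at position 17.
Flip position 17: 1111101001111000010011010001101 → 1111101001111000110011010001101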